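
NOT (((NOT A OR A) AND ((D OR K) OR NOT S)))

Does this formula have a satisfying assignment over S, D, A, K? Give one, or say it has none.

S: True, D: False, A: False, K: False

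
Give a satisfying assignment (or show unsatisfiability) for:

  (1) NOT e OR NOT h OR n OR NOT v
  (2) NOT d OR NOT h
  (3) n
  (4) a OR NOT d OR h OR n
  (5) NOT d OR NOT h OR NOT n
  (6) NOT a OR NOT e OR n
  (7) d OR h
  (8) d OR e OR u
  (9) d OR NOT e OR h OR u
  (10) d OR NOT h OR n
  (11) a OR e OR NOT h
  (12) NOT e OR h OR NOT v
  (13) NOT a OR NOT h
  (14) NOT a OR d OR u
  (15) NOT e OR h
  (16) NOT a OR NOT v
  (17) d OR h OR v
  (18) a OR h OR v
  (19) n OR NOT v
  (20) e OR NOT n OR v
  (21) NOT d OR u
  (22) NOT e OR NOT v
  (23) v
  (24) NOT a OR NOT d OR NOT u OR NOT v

e: False; v: True; n: True; d: True; a: False; u: True; h: False

Unit clause (n) forces n = True.
Unit clause (v) forces v = True.
In (NOT a OR NOT v) only NOT a is left, so a = False.
In (NOT e OR NOT v) only NOT e is left, so e = False.
In (a OR e OR NOT h) only NOT h is left, so h = False.
In (d OR h) only d is left, so d = True.
In (NOT d OR u) only u is left, so u = True.
All clauses satisfied.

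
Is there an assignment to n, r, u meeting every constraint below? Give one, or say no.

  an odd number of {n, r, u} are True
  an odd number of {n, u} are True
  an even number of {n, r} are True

n = False, r = False, u = True

{n, r, u}: 1 true → odd ✓
{n, u}: 1 true → odd ✓
{n, r}: 0 true → even ✓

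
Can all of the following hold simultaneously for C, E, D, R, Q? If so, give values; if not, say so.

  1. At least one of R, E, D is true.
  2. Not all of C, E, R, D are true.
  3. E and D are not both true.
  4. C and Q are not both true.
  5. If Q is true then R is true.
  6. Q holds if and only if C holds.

C=F; E=T; D=F; R=T; Q=F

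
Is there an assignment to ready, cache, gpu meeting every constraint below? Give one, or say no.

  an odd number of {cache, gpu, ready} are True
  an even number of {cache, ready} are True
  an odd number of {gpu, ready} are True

ready: False, cache: False, gpu: True

{cache, gpu, ready}: 1 true → odd ✓
{cache, ready}: 0 true → even ✓
{gpu, ready}: 1 true → odd ✓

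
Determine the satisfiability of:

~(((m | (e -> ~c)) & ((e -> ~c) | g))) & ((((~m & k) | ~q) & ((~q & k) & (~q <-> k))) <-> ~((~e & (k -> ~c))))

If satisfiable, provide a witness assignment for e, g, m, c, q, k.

e: True, g: True, m: False, c: True, q: False, k: True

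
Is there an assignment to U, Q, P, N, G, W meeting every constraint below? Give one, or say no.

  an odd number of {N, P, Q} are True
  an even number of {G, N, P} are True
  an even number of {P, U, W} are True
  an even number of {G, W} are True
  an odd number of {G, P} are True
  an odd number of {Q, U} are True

U=T; Q=F; P=F; N=T; G=T; W=T

{N, P, Q}: 1 true → odd ✓
{G, N, P}: 2 true → even ✓
{P, U, W}: 2 true → even ✓
{G, W}: 2 true → even ✓
{G, P}: 1 true → odd ✓
{Q, U}: 1 true → odd ✓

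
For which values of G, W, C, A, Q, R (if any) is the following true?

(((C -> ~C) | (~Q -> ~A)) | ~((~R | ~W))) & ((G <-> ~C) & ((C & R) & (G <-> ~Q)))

G = False, W = False, C = True, A = False, Q = True, R = True

  ((C -> ~C) | (~Q -> ~A)) | ~((~R | ~W)) = True
    (C -> ~C) | (~Q -> ~A) = True
      C -> ~C = False
        ~C = False
      ~Q -> ~A = True
        ~Q = False
        ~A = True
    ~((~R | ~W)) = False
      ~R | ~W = True
        ~R = False
        ~W = True
  (G <-> ~C) & ((C & R) & (G <-> ~Q)) = True
    G <-> ~C = True
      ~C = False
    (C & R) & (G <-> ~Q) = True
      C & R = True
      G <-> ~Q = True
        ~Q = False
Both conjuncts True, so the formula holds.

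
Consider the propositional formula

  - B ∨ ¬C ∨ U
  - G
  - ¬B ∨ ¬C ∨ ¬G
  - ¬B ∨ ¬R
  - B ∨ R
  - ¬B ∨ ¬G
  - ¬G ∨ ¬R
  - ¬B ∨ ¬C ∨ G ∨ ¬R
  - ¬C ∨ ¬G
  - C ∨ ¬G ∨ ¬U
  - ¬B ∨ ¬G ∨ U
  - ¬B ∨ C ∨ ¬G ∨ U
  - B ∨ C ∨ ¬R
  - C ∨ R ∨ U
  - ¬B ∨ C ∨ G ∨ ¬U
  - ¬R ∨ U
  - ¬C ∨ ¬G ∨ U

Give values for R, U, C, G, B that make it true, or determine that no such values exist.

Case G = True:
  (¬B ∨ ¬G) forces B = False.
  (B ∨ R) forces R = True.
  Clause (¬G ∨ ¬R) is falsified — contradiction.
Case G = False:
  Clause (G) is falsified — contradiction.
Both cases fail, so the formula is unsatisfiable.

Unsatisfiable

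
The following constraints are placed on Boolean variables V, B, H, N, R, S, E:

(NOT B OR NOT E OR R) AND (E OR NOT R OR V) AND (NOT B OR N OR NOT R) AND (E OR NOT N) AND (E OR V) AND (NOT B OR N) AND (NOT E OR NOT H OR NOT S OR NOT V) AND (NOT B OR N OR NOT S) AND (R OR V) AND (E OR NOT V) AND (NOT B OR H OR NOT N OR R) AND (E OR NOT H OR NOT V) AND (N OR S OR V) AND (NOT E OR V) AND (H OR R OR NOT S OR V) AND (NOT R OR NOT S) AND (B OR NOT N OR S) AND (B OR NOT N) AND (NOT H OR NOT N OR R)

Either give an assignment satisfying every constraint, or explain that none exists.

Try V = False:
  (E OR V) forces E = True.
  clause (NOT E OR V) is falsified — backtrack.
So V = True.
  then (E OR NOT V) forces E = True.
Set B = False.
  then (B OR NOT N) forces N = False.
Set H = False.
Set R = False.
Set S = False.
All clauses satisfied.

V = True, B = False, H = False, N = False, R = False, S = False, E = True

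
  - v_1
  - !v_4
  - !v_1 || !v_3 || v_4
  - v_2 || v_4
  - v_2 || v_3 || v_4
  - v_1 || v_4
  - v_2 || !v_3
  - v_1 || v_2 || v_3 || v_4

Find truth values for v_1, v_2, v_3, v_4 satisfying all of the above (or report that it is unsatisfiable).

Unit clause (v_1) forces v_1 = True.
Unit clause (!v_4) forces v_4 = False.
In (!v_1 || !v_3 || v_4) only !v_3 is left, so v_3 = False.
In (v_2 || v_4) only v_2 is left, so v_2 = True.
Check each clause:
  (v_1): v_1 holds.
  (!v_4): !v_4 holds.
  (!v_1 || !v_3 || v_4): !v_3 holds.
  (v_2 || v_4): v_2 holds.
  (v_2 || v_3 || v_4): v_2 holds.
  (v_1 || v_4): v_1 holds.
  (v_2 || !v_3): v_2 holds.
  (v_1 || v_2 || v_3 || v_4): v_1 holds.
All clauses satisfied.

v_1: True, v_2: True, v_3: False, v_4: False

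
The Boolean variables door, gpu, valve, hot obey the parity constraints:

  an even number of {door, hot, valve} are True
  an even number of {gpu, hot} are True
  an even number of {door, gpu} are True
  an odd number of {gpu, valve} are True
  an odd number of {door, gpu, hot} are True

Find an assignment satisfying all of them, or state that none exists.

door: True, gpu: True, valve: False, hot: True

{door, hot, valve}: 2 true → even ✓
{gpu, hot}: 2 true → even ✓
{door, gpu}: 2 true → even ✓
{gpu, valve}: 1 true → odd ✓
{door, gpu, hot}: 3 true → odd ✓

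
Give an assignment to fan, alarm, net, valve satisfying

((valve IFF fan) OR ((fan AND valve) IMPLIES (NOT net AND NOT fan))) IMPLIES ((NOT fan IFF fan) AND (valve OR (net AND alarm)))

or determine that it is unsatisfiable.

Case fan = True: the formula simplifies to NOT ((valve OR NOT valve)).
  valve = True: this becomes NOT ((True OR False)) = False.
  valve = False: this becomes NOT ((False OR True)) = False.
Case fan = False: the formula becomes (NOT valve OR True) IMPLIES (False AND (valve OR (net AND alarm))) = False.
Both cases fail — unsatisfiable.

Unsatisfiable — no assignment works.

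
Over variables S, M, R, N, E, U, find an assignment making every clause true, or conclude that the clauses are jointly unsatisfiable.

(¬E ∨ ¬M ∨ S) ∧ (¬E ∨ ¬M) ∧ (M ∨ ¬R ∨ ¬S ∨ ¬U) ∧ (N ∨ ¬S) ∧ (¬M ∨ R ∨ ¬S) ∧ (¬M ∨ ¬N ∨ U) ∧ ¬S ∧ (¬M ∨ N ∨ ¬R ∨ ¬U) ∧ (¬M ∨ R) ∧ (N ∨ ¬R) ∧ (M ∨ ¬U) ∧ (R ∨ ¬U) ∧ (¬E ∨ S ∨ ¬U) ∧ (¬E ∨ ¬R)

Unit clause (¬S) forces S = False.
Set M = False.
  then (M ∨ ¬U) forces U = False.
Set R = True.
  then (N ∨ ¬R) forces N = True.
  then (¬E ∨ ¬R) forces E = False.
All clauses satisfied.

S: False, M: False, R: True, N: True, E: False, U: False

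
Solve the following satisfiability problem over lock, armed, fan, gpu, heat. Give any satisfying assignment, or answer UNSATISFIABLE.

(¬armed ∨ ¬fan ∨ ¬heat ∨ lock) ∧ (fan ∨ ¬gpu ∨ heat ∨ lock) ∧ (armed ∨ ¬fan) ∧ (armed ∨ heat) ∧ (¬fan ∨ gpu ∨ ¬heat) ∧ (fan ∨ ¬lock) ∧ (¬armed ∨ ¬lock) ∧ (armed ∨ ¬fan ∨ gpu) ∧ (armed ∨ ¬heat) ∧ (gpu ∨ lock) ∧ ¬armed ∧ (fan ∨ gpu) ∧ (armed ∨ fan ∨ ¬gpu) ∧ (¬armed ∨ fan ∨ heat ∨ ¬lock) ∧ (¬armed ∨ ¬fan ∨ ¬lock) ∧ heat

Case heat = True:
  (armed ∨ ¬heat) forces armed = True.
  Clause (¬armed) is falsified — contradiction.
Case heat = False:
  Clause (heat) is falsified — contradiction.
Both cases fail, so the formula is unsatisfiable.

No satisfying assignment exists.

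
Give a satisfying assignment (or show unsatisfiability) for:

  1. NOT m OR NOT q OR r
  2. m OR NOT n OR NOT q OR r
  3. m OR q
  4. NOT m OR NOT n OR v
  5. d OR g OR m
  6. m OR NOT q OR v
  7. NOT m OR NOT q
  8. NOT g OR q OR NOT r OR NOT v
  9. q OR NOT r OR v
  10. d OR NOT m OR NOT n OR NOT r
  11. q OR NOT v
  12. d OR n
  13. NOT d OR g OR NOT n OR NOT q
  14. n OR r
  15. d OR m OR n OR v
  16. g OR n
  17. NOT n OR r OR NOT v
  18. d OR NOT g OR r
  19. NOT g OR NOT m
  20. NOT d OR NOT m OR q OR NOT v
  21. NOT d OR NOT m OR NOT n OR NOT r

n = True, q = True, m = False, g = True, r = True, d = True, v = True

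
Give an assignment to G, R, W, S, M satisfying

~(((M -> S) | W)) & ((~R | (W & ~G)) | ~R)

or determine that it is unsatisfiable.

G=T, R=F, W=F, S=F, M=T

  ~(((M -> S) | W)) = True
    (M -> S) | W = False
      M -> S = False
  (~R | (W & ~G)) | ~R = True
    ~R | (W & ~G) = True
      ~R = True
      W & ~G = False
        ~G = False
    ~R = True
Both conjuncts True, so the formula holds.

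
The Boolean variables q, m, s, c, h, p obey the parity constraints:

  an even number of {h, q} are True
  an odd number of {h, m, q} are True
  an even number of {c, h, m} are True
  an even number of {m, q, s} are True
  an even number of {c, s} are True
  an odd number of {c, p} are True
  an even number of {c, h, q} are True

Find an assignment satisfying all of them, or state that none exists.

q: True, m: True, s: False, c: False, h: True, p: True

{h, q}: 2 true → even ✓
{h, m, q}: 3 true → odd ✓
{c, h, m}: 2 true → even ✓
{m, q, s}: 2 true → even ✓
{c, s}: 0 true → even ✓
{c, p}: 1 true → odd ✓
{c, h, q}: 2 true → even ✓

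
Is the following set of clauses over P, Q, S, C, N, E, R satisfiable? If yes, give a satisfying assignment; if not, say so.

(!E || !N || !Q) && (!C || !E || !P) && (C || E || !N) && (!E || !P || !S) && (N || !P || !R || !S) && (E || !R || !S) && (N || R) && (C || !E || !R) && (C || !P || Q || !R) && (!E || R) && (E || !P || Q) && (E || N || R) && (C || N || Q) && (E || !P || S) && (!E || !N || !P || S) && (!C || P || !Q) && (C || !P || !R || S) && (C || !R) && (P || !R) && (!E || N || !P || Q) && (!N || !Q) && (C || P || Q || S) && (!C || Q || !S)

Set P = False.
  then (P || !R) forces R = False.
  then (N || R) forces N = True.
  then (!E || R) forces E = False.
  then (!N || !Q) forces Q = False.
  then (C || E || !N) forces C = True.
  then (!C || Q || !S) forces S = False.
All clauses satisfied.

P: False; Q: False; S: False; C: True; N: True; E: False; R: False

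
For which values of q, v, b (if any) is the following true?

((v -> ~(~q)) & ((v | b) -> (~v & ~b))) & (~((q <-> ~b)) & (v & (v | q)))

Unsatisfiable — no assignment works.

Case v = True: the conjunct (v | b) -> (~v & ~b) becomes (True | b) -> (False & ~b) = False.
Case v = False: the conjunct v is False.
Both cases fail — unsatisfiable.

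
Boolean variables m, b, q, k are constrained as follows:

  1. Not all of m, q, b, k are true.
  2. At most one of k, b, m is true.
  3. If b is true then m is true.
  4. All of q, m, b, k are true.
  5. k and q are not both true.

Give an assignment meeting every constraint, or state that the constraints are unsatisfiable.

UNSATISFIABLE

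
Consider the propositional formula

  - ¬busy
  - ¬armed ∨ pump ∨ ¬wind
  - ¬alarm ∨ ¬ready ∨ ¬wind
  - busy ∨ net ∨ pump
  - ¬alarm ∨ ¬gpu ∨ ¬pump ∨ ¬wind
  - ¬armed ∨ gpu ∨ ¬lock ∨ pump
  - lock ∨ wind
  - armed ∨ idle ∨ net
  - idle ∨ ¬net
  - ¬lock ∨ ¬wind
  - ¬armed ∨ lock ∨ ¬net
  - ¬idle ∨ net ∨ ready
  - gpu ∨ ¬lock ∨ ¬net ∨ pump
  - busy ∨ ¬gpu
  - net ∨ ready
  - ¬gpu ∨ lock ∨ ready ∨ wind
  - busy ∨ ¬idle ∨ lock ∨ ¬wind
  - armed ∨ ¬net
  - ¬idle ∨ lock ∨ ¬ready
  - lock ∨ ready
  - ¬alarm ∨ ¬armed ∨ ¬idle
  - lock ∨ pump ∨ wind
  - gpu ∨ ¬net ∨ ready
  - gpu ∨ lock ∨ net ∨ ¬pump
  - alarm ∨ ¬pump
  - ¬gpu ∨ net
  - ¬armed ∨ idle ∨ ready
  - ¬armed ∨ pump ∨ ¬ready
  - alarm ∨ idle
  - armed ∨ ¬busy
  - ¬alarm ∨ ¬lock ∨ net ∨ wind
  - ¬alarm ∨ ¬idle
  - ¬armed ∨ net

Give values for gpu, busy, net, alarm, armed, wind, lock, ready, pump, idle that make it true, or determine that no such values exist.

No satisfying assignment exists.

Case idle = True:
  (¬busy) forces busy = False.
  (busy ∨ ¬gpu) forces gpu = False.
  (¬alarm ∨ ¬idle) forces alarm = False.
  (alarm ∨ ¬pump) forces pump = False.
  (busy ∨ net ∨ pump) forces net = True.
  (gpu ∨ ¬lock ∨ ¬net ∨ pump) forces lock = False.
  (lock ∨ wind) forces wind = True.
  Clause (busy ∨ ¬idle ∨ lock ∨ ¬wind) is falsified — contradiction.
Case idle = False:
  (¬busy) forces busy = False.
  (idle ∨ ¬net) forces net = False.
  (busy ∨ net ∨ pump) forces pump = True.
  (armed ∨ idle ∨ net) forces armed = True.
  Clause (¬armed ∨ net) is falsified — contradiction.
Both cases fail, so the formula is unsatisfiable.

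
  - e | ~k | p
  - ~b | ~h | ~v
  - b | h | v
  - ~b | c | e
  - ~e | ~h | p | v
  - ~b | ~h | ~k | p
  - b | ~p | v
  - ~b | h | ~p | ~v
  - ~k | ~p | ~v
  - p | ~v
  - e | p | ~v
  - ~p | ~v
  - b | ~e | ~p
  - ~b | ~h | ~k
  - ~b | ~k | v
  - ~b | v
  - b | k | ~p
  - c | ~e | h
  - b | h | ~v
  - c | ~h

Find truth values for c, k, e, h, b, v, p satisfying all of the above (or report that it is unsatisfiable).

c = True; k = False; e = False; h = True; b = False; v = False; p = False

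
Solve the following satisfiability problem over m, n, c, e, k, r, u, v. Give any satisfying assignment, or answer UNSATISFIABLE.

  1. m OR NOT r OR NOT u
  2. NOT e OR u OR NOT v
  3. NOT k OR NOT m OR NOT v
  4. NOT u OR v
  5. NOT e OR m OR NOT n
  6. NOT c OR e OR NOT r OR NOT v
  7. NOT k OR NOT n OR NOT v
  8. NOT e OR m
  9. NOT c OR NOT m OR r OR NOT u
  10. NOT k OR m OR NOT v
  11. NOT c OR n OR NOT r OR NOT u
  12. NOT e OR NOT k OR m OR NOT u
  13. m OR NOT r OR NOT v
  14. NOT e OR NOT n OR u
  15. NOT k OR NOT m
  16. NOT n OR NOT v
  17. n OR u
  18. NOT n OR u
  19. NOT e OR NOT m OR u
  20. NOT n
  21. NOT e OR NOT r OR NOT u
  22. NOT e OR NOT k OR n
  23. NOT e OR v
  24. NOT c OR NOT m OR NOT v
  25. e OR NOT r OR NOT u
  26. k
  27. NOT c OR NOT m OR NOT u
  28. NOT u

Case n = True:
  Clause (NOT n) is falsified — contradiction.
Case n = False:
  (n OR u) forces u = True.
  Clause (NOT u) is falsified — contradiction.
Both cases fail, so the formula is unsatisfiable.

Unsatisfiable — no assignment works.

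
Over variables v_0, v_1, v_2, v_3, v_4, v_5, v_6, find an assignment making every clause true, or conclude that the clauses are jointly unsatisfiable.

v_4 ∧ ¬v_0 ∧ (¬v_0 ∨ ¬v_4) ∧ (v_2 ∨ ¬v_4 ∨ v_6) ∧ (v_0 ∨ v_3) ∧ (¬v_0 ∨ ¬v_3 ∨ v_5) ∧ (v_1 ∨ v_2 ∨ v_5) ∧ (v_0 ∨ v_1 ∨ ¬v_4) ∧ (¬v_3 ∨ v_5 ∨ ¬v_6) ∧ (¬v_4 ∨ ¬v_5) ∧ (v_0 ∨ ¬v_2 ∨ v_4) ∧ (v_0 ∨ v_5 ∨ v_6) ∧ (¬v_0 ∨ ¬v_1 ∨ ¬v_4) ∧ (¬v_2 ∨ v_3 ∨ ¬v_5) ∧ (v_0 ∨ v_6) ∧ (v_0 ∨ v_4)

The formula is unsatisfiable.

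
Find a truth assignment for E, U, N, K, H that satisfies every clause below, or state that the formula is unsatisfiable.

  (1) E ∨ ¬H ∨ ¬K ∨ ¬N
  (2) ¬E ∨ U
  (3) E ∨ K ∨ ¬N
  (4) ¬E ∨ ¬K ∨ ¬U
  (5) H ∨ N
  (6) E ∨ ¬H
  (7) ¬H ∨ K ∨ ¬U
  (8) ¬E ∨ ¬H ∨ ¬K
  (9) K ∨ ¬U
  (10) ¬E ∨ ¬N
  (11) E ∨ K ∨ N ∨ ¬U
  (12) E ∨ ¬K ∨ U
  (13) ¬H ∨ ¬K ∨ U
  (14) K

Unit clause (K) forces K = True.
Set E = False.
  then (E ∨ ¬H) forces H = False.
  then (E ∨ ¬K ∨ U) forces U = True.
  then (H ∨ N) forces N = True.
All clauses satisfied.

E = False; U = True; N = True; K = True; H = False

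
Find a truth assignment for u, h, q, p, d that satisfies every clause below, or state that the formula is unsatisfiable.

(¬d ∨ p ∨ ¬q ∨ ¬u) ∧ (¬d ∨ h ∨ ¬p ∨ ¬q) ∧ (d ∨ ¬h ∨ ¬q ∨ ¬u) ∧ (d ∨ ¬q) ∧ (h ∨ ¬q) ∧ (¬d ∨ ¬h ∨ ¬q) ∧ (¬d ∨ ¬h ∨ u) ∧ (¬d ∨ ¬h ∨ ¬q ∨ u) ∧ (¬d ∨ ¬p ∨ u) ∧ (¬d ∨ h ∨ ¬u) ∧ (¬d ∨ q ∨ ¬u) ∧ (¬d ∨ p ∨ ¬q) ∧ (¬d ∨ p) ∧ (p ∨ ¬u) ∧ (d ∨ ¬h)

u: False; h: False; q: False; p: True; d: False

Set u = False.
Set h = False.
  then (h ∨ ¬q) forces q = False.
Set p = True.
  then (¬d ∨ ¬p ∨ u) forces d = False.
All clauses satisfied.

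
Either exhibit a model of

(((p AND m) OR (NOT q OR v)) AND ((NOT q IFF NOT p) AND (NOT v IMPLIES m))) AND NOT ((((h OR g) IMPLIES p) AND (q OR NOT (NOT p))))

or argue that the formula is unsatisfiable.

g=F, v=T, m=T, q=F, h=T, p=F

  ((p AND m) OR (NOT q OR v)) AND ((NOT q IFF NOT p) AND (NOT v IMPLIES m)) = True
    (p AND m) OR (NOT q OR v) = True
      p AND m = False
      NOT q OR v = True
        NOT q = True
    (NOT q IFF NOT p) AND (NOT v IMPLIES m) = True
      NOT q IFF NOT p = True
        NOT q = True
        NOT p = True
      NOT v IMPLIES m = True
        NOT v = False
  NOT ((((h OR g) IMPLIES p) AND (q OR NOT (NOT p)))) = True
    ((h OR g) IMPLIES p) AND (q OR NOT (NOT p)) = False
      (h OR g) IMPLIES p = False
        h OR g = True
      q OR NOT (NOT p) = False
        NOT (NOT p) = False
          NOT p = True
Both conjuncts True, so the formula holds.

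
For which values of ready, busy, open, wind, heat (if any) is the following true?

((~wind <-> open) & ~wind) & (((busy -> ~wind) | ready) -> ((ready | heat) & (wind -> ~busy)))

ready: False, busy: True, open: True, wind: False, heat: True

  (~wind <-> open) & ~wind = True
    ~wind <-> open = True
      ~wind = True
    ~wind = True
  ((busy -> ~wind) | ready) -> ((ready | heat) & (wind -> ~busy)) = True
    (busy -> ~wind) | ready = True
      busy -> ~wind = True
        ~wind = True
    (ready | heat) & (wind -> ~busy) = True
      ready | heat = True
      wind -> ~busy = True
        ~busy = False
Both conjuncts True, so the formula holds.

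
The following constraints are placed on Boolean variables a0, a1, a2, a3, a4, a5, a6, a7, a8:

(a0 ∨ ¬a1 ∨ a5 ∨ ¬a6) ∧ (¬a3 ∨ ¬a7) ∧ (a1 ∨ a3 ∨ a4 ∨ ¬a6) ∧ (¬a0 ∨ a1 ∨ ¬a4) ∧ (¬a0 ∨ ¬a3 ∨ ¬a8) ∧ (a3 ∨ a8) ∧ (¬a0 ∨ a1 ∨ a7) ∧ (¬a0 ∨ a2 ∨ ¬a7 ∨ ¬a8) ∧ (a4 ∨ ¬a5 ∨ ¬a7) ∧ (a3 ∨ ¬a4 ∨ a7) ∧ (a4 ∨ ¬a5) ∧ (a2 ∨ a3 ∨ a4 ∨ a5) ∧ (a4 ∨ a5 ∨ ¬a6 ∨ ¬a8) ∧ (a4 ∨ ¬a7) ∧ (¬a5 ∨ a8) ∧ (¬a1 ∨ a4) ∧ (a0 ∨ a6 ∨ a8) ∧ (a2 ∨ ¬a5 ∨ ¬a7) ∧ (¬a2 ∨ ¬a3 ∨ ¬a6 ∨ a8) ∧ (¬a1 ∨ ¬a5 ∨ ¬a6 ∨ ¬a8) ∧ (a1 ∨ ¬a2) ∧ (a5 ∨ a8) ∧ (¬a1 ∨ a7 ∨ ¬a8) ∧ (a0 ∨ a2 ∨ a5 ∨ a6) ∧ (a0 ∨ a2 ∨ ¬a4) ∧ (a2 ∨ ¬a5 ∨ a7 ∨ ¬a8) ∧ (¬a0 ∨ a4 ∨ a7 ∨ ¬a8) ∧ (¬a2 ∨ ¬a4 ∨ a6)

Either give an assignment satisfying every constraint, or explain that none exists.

Set a0 = True.
Try a1 = False:
  (¬a0 ∨ a1 ∨ ¬a4) forces a4 = False.
  (¬a0 ∨ a1 ∨ a7) forces a7 = True.
  clause (a4 ∨ ¬a7) is falsified — backtrack.
So a1 = True.
  then (¬a1 ∨ a4) forces a4 = True.
Set a2 = True.
  then (¬a2 ∨ ¬a4 ∨ a6) forces a6 = True.
Set a3 = False.
  then (a3 ∨ a8) forces a8 = True.
  then (a3 ∨ ¬a4 ∨ a7) forces a7 = True.
  then (¬a1 ∨ ¬a5 ∨ ¬a6 ∨ ¬a8) forces a5 = False.
All clauses satisfied.

a0=T, a1=T, a2=T, a3=F, a4=T, a5=F, a6=T, a7=T, a8=T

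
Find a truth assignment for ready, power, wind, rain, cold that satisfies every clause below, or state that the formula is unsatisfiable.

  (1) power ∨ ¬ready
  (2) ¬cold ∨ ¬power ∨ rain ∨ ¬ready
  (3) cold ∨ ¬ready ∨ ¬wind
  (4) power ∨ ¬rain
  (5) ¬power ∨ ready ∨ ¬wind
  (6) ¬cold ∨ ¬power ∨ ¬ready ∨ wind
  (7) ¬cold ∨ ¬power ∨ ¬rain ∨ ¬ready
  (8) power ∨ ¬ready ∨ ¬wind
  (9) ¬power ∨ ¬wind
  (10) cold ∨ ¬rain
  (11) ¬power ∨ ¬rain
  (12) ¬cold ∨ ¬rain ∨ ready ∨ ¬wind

ready: False, power: True, wind: False, rain: False, cold: True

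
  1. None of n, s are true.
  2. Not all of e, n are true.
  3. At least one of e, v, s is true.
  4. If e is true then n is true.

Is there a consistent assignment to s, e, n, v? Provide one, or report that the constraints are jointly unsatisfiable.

s: False, e: False, n: False, v: True

  (1) {n, s}: 0 true — none ✓
  (2) {e, n}: 0/2 true — not all ✓
  (3) {e, v, s}: 1 true — at least one ✓
  (4) e=F ⇒ n: vacuous ✓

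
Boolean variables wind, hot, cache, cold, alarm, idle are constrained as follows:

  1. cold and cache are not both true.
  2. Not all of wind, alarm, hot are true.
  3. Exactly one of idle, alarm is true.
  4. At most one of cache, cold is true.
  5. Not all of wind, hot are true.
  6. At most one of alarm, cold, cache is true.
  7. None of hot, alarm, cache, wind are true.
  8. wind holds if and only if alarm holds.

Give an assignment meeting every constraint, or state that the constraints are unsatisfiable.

wind = False, hot = False, cache = False, cold = True, alarm = False, idle = True

  (1) cold=T, cache=F — not both ✓
  (2) {wind, alarm, hot}: 0/3 true — not all ✓
  (3) {idle, alarm}: 1 true — exactly one ✓
  (4) {cache, cold}: 1 true — at most one ✓
  (5) {wind, hot}: 0/2 true — not all ✓
  (6) {alarm, cold, cache}: 1 true — at most one ✓
  (7) {hot, alarm, cache, wind}: 0 true — none ✓
  (8) wind=F, alarm=F — same ✓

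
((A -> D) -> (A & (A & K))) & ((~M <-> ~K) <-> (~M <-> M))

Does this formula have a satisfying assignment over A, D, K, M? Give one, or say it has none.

A=T, D=F, K=T, M=F

  (A -> D) -> (A & (A & K)) = True
    A -> D = False
    A & (A & K) = True
      A & K = True
  (~M <-> ~K) <-> (~M <-> M) = True
    ~M <-> ~K = False
      ~M = True
      ~K = False
    ~M <-> M = False
      ~M = True
Both conjuncts True, so the formula holds.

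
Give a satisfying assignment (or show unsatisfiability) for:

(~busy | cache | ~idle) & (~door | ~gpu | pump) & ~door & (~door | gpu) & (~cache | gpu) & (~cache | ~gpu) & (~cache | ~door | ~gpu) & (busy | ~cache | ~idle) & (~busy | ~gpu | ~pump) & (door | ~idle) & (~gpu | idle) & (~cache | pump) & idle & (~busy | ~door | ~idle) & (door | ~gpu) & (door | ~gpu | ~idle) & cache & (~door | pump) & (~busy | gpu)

No satisfying assignment exists.

Case door = True:
  Clause (~door) is falsified — contradiction.
Case door = False:
  (door | ~idle) forces idle = False.
  Clause (idle) is falsified — contradiction.
Both cases fail, so the formula is unsatisfiable.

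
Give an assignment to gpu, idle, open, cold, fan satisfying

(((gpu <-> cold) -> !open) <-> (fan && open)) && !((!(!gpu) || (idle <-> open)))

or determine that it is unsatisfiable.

gpu=F; idle=F; open=T; cold=T; fan=T

  ((gpu <-> cold) -> !open) <-> (fan && open) = True
    (gpu <-> cold) -> !open = True
      gpu <-> cold = False
      !open = False
    fan && open = True
  !((!(!gpu) || (idle <-> open))) = True
    !(!gpu) || (idle <-> open) = False
      !(!gpu) = False
        !gpu = True
      idle <-> open = False
Both conjuncts True, so the formula holds.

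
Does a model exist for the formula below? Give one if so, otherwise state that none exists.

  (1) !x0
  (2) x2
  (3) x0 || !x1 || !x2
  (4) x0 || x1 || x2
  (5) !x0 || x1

Unit clause (!x0) forces x0 = False.
Unit clause (x2) forces x2 = True.
In (x0 || !x1 || !x2) only !x1 is left, so x1 = False.
Check each clause:
  (!x0): !x0 holds.
  (x2): x2 holds.
  (x0 || !x1 || !x2): !x1 holds.
  (x0 || x1 || x2): x2 holds.
  (!x0 || x1): !x0 holds.
All clauses satisfied.

x0: False; x1: False; x2: True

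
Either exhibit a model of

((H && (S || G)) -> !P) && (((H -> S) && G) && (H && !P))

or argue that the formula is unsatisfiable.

S: True, P: False, H: True, G: True

  (H && (S || G)) -> !P = True
    H && (S || G) = True
      S || G = True
    !P = True
  ((H -> S) && G) && (H && !P) = True
    (H -> S) && G = True
      H -> S = True
    H && !P = True
      !P = True
Both conjuncts True, so the formula holds.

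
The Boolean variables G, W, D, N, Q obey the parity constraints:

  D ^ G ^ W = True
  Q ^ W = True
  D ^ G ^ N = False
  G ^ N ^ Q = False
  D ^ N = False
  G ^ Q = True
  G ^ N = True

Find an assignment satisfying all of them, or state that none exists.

G = False; W = False; D = True; N = True; Q = True

D ^ G ^ W = T ^ F ^ F = True ✓
Q ^ W = T ^ F = True ✓
D ^ G ^ N = T ^ F ^ T = False ✓
G ^ N ^ Q = F ^ T ^ T = False ✓
D ^ N = T ^ T = False ✓
G ^ Q = F ^ T = True ✓
G ^ N = F ^ T = True ✓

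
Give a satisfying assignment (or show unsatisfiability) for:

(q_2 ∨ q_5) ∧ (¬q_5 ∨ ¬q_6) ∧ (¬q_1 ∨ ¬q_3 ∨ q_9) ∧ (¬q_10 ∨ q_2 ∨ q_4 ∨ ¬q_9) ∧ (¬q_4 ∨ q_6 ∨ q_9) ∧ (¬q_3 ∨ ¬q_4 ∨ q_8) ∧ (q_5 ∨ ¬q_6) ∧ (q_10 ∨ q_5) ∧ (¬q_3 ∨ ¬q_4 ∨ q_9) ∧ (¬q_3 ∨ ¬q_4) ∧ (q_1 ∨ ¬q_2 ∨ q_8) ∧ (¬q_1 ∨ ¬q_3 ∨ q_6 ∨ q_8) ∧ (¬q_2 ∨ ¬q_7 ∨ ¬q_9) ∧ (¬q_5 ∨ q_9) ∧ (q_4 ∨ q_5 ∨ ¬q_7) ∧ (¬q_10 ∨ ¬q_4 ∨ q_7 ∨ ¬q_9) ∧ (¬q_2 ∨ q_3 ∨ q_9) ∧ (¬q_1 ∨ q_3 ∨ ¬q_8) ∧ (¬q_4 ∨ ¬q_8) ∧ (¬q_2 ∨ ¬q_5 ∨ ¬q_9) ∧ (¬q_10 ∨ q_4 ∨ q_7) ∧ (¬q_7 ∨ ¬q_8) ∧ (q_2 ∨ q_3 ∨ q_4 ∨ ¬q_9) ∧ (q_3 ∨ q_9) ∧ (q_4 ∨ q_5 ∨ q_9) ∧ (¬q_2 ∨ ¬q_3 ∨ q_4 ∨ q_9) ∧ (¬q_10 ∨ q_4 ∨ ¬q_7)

Set q_1 = False.
Set q_2 = False.
  then (q_2 ∨ q_5) forces q_5 = True.
  then (¬q_5 ∨ ¬q_6) forces q_6 = False.
  then (¬q_5 ∨ q_9) forces q_9 = True.
Set q_3 = False.
  then (q_2 ∨ q_3 ∨ q_4 ∨ ¬q_9) forces q_4 = True.
  then (¬q_4 ∨ ¬q_8) forces q_8 = False.
Set q_7 = True.
Set q_10 = True.
All clauses satisfied.

q_1 = False, q_2 = False, q_3 = False, q_4 = True, q_5 = True, q_6 = False, q_7 = True, q_8 = False, q_9 = True, q_10 = True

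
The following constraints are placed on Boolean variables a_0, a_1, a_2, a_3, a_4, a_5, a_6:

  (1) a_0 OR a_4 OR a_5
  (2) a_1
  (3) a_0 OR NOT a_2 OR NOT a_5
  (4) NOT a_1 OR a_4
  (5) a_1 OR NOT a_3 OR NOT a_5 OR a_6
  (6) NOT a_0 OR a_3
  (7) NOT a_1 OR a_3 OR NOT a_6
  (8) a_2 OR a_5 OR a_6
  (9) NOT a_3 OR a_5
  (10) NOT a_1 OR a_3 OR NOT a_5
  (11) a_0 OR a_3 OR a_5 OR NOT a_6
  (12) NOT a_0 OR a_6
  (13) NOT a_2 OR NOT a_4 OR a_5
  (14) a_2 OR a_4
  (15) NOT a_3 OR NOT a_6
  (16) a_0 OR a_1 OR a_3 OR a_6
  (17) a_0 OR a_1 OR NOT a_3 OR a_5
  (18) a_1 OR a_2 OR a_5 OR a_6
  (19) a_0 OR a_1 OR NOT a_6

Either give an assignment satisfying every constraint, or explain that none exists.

a_0 = False; a_1 = True; a_2 = False; a_3 = True; a_4 = True; a_5 = True; a_6 = False

Unit clause (a_1) forces a_1 = True.
In (NOT a_1 OR a_4) only a_4 is left, so a_4 = True.
Try a_0 = True:
  (NOT a_0 OR a_3) forces a_3 = True.
  (NOT a_3 OR a_5) forces a_5 = True.
  (NOT a_0 OR a_6) forces a_6 = True.
  clause (NOT a_3 OR NOT a_6) is falsified — backtrack.
So a_0 = False.
Set a_2 = False.
Set a_3 = True.
  then (NOT a_3 OR a_5) forces a_5 = True.
  then (NOT a_3 OR NOT a_6) forces a_6 = False.
All clauses satisfied.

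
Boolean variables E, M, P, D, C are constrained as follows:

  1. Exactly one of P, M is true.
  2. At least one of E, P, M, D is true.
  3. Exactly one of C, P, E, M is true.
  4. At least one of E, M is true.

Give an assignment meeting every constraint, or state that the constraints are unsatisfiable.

E = False, M = True, P = False, D = True, C = False

  (1) {P, M}: 1 true — exactly one ✓
  (2) {E, P, M, D}: 2 true — at least one ✓
  (3) {C, P, E, M}: 1 true — exactly one ✓
  (4) {E, M}: 1 true — at least one ✓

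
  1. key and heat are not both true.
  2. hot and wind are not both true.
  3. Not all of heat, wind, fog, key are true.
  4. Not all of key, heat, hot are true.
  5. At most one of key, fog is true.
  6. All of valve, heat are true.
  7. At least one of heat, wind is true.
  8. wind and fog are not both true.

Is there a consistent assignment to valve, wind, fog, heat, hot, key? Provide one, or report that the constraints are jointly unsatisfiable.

valve = True, wind = False, fog = True, heat = True, hot = True, key = False

  (1) key=F, heat=T — not both ✓
  (2) hot=T, wind=F — not both ✓
  (3) {heat, wind, fog, key}: 2/4 true — not all ✓
  (4) {key, heat, hot}: 2/3 true — not all ✓
  (5) {key, fog}: 1 true — at most one ✓
  (6) {valve, heat}: all 2 true ✓
  (7) {heat, wind}: 1 true — at least one ✓
  (8) wind=F, fog=T — not both ✓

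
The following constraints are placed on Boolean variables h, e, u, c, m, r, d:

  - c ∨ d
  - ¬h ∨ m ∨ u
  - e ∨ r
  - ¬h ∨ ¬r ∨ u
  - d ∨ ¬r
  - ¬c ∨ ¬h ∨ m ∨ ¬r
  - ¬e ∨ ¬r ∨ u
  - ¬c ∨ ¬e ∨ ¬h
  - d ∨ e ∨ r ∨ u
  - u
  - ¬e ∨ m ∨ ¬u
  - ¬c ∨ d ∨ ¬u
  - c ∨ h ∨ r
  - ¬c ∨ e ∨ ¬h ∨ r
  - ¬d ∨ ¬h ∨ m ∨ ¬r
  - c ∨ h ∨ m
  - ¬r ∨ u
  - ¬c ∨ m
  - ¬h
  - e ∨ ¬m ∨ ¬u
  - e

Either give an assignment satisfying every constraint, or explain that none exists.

Unit clause (u) forces u = True.
Unit clause (¬h) forces h = False.
Unit clause (e) forces e = True.
In (¬e ∨ m ∨ ¬u) only m is left, so m = True.
Set c = True.
  then (¬c ∨ d ∨ ¬u) forces d = True.
Set r = False.
All clauses satisfied.

h = False; e = True; u = True; c = True; m = True; r = False; d = True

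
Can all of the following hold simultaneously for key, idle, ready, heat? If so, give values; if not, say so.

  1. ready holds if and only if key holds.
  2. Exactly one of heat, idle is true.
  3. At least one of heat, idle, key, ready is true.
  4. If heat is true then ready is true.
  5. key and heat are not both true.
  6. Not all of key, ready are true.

key = False, idle = True, ready = False, heat = False

  (1) ready=F, key=F — same ✓
  (2) {heat, idle}: 1 true — exactly one ✓
  (3) {heat, idle, key, ready}: 1 true — at least one ✓
  (4) heat=F ⇒ ready: vacuous ✓
  (5) key=F, heat=F — not both ✓
  (6) {key, ready}: 0/2 true — not all ✓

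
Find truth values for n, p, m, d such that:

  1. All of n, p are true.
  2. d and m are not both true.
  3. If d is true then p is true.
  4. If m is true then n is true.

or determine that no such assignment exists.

n: True, p: True, m: True, d: False

  (1) {n, p}: all 2 true ✓
  (2) d=F, m=T — not both ✓
  (3) d=F ⇒ p: vacuous ✓
  (4) m=T ⇒ n: T ✓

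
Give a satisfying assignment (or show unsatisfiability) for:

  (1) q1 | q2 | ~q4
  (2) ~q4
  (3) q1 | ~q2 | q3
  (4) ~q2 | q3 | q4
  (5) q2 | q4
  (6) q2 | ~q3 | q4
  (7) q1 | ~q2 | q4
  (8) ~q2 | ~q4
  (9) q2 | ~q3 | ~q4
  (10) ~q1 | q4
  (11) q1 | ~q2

Case q1 = True:
  (~q4) forces q4 = False.
  Clause (~q1 | q4) is falsified — contradiction.
Case q1 = False:
  (~q4) forces q4 = False.
  (q2 | q4) forces q2 = True.
  Clause (q1 | ~q2 | q4) is falsified — contradiction.
Both cases fail, so the formula is unsatisfiable.

UNSATISFIABLE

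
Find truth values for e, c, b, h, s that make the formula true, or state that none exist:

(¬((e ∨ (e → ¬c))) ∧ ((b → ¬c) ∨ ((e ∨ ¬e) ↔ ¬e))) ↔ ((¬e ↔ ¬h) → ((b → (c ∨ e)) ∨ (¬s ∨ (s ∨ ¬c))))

UNSATISFIABLE

Case e = True: the formula becomes (False ∧ (b → ¬c)) ↔ (h → True) = False.
Case e = False: the formula simplifies to ¬((¬h → ((b → c) ∨ (¬s ∨ (s ∨ ¬c))))).
  c = True: this becomes ¬((¬h → True)) = False.
  c = False: this becomes ¬((¬h → True)) = False.
Both cases fail — unsatisfiable.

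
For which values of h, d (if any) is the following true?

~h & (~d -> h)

h = False; d = True

  ~h = True
  ~d -> h = True
    ~d = False
Both conjuncts True, so the formula holds.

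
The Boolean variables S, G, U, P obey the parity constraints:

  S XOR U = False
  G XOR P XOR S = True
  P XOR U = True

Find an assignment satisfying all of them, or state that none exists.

S = False, G = False, U = False, P = True

S XOR U = F XOR F = False ✓
G XOR P XOR S = F XOR T XOR F = True ✓
P XOR U = T XOR F = True ✓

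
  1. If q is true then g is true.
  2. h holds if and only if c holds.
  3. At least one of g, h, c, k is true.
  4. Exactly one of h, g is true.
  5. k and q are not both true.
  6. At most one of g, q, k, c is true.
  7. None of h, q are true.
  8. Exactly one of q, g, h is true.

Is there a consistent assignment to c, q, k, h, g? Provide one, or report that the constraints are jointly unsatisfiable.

c = False; q = False; k = False; h = False; g = True

  (1) q=F ⇒ g: vacuous ✓
  (2) h=F, c=F — same ✓
  (3) {g, h, c, k}: 1 true — at least one ✓
  (4) {h, g}: 1 true — exactly one ✓
  (5) k=F, q=F — not both ✓
  (6) {g, q, k, c}: 1 true — at most one ✓
  (7) {h, q}: 0 true — none ✓
  (8) {q, g, h}: 1 true — exactly one ✓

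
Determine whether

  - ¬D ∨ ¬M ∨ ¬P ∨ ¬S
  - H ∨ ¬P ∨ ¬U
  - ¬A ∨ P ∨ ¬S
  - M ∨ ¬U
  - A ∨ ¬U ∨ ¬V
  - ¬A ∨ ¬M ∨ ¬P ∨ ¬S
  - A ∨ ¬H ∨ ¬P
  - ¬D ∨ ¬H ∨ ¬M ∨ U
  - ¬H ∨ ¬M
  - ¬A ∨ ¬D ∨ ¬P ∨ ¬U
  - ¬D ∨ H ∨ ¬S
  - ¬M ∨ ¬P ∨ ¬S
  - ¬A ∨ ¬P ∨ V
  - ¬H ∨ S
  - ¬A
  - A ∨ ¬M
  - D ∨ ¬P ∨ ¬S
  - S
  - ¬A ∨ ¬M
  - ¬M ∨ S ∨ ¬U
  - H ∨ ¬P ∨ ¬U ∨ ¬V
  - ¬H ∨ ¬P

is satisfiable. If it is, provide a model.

Unit clause (¬A) forces A = False.
In (A ∨ ¬M) only ¬M is left, so M = False.
Unit clause (S) forces S = True.
In (M ∨ ¬U) only ¬U is left, so U = False.
Set V = False.
Set H = True.
  then (A ∨ ¬H ∨ ¬P) forces P = False.
Set D = False.
All clauses satisfied.

V = False, H = True, M = False, P = False, U = False, S = True, A = False, D = False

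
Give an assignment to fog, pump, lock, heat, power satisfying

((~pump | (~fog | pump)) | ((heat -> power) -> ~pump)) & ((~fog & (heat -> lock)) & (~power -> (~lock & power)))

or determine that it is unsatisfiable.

fog = False, pump = False, lock = True, heat = False, power = True

  (~pump | (~fog | pump)) | ((heat -> power) -> ~pump) = True
    ~pump | (~fog | pump) = True
      ~pump = True
      ~fog | pump = True
        ~fog = True
    (heat -> power) -> ~pump = True
      heat -> power = True
      ~pump = True
  (~fog & (heat -> lock)) & (~power -> (~lock & power)) = True
    ~fog & (heat -> lock) = True
      ~fog = True
      heat -> lock = True
    ~power -> (~lock & power) = True
      ~power = False
      ~lock & power = False
        ~lock = False
Both conjuncts True, so the formula holds.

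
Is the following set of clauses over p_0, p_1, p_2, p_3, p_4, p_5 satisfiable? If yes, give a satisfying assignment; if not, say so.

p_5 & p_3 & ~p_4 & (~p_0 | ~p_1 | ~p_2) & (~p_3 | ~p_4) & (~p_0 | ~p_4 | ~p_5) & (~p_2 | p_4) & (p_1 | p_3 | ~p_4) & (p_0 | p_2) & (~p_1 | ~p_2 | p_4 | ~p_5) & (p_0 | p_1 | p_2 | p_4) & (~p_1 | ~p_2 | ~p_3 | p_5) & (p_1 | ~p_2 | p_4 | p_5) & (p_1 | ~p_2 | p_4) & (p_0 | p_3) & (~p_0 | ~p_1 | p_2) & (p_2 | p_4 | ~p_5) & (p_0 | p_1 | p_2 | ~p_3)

Unsatisfiable

Case p_3 = True:
  (p_5) forces p_5 = True.
  (~p_4) forces p_4 = False.
  (~p_2 | p_4) forces p_2 = False.
  Clause (p_2 | p_4 | ~p_5) is falsified — contradiction.
Case p_3 = False:
  Clause (p_3) is falsified — contradiction.
Both cases fail, so the formula is unsatisfiable.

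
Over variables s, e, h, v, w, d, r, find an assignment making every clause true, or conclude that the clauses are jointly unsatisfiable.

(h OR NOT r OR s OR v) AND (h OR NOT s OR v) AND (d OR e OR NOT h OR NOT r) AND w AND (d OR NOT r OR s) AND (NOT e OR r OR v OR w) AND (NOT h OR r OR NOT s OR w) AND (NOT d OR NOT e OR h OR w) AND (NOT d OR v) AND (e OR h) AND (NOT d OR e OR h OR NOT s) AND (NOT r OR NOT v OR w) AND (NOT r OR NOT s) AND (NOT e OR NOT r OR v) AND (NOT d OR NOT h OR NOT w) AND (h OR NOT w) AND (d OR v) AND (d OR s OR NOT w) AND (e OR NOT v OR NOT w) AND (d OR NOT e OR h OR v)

s=T, e=T, h=T, v=T, w=T, d=F, r=F

Unit clause (w) forces w = True.
In (h OR NOT w) only h is left, so h = True.
In (NOT d OR NOT h OR NOT w) only NOT d is left, so d = False.
In (d OR v) only v is left, so v = True.
In (d OR s OR NOT w) only s is left, so s = True.
In (e OR NOT v OR NOT w) only e is left, so e = True.
In (NOT r OR NOT s) only NOT r is left, so r = False.
All clauses satisfied.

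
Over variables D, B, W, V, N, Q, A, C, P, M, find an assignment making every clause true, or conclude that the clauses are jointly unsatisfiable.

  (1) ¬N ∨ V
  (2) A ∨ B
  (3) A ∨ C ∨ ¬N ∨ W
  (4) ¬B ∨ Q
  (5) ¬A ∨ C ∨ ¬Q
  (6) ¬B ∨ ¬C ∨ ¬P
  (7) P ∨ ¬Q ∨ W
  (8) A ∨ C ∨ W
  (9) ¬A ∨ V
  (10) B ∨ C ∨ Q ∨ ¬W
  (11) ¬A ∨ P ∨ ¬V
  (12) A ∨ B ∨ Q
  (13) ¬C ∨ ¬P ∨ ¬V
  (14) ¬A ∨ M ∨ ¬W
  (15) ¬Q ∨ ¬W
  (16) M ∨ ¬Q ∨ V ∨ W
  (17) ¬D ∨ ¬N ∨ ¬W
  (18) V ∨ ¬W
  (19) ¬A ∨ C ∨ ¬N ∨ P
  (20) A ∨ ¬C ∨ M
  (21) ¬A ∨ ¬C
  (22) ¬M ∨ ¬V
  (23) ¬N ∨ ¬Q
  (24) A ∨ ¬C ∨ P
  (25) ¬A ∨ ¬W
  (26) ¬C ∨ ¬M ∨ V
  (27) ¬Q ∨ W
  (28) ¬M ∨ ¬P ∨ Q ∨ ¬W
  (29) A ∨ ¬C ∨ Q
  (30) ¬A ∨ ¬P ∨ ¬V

Unsatisfiable

Case B = True:
  (¬B ∨ Q) forces Q = True.
  (¬Q ∨ ¬W) forces W = False.
  Clause (¬Q ∨ W) is falsified — contradiction.
Case B = False:
  (A ∨ B) forces A = True.
  (¬A ∨ V) forces V = True.
  (¬A ∨ P ∨ ¬V) forces P = True.
  Clause (¬A ∨ ¬P ∨ ¬V) is falsified — contradiction.
Both cases fail, so the formula is unsatisfiable.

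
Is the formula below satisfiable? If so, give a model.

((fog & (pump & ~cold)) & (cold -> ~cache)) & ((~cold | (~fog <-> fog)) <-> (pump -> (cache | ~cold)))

cold: False, pump: True, fog: True, cache: True

  (fog & (pump & ~cold)) & (cold -> ~cache) = True
    fog & (pump & ~cold) = True
      pump & ~cold = True
        ~cold = True
    cold -> ~cache = True
      ~cache = False
  (~cold | (~fog <-> fog)) <-> (pump -> (cache | ~cold)) = True
    ~cold | (~fog <-> fog) = True
      ~cold = True
      ~fog <-> fog = False
        ~fog = False
    pump -> (cache | ~cold) = True
      cache | ~cold = True
        ~cold = True
Both conjuncts True, so the formula holds.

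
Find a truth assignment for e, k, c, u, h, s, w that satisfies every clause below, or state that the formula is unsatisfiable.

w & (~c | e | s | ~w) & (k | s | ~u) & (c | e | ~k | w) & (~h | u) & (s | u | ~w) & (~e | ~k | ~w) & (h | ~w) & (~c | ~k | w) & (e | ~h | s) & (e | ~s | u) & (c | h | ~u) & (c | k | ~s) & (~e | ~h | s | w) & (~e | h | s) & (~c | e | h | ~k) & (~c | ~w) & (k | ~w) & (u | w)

Unit clause (w) forces w = True.
In (h | ~w) only h is left, so h = True.
In (~c | ~w) only ~c is left, so c = False.
In (k | ~w) only k is left, so k = True.
In (~h | u) only u is left, so u = True.
In (~e | ~k | ~w) only ~e is left, so e = False.
In (e | ~h | s) only s is left, so s = True.
All clauses satisfied.

e: False, k: True, c: False, u: True, h: True, s: True, w: True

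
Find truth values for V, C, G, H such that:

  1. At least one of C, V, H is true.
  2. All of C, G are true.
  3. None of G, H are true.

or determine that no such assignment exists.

Case G = True:
  Constraint (3) is violated (G=T) — contradiction.
Case G = False:
  Constraint (2) is violated (G=F) — contradiction.
Both cases fail — unsatisfiable.

UNSATISFIABLE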